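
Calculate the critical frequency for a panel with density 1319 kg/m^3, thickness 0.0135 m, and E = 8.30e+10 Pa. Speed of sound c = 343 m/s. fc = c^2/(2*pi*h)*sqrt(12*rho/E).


12*rho/E = 12*1319/8.30e+10 = 1.90699e-07
sqrt(12*rho/E) = sqrt(1.90699e-07) = 0.000436691
c^2/(2*pi*h) = 343^2/(2*pi*0.0135) = 1.38699e+06
fc = 1.38699e+06 * 0.000436691 = 605.69 Hz


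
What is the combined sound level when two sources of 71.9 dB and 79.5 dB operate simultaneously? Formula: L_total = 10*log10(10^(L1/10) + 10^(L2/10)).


10^(71.9/10) = 1.54882e+07
10^(79.5/10) = 8.91251e+07
Sum = 1.54882e+07 + 8.91251e+07 = 1.04613e+08
L_total = 10*log10(1.04613e+08) = 80.196 dB


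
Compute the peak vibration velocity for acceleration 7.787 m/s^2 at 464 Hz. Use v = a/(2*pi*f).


omega = 2*pi*f = 2*pi*464 = 2915.4 rad/s
v = a / omega = 7.787 / 2915.4 = 0.002671 m/s


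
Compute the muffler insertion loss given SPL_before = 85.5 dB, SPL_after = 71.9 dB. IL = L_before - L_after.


Insertion loss = SPL without muffler - SPL with muffler
IL = 85.5 - 71.9 = 13.6 dB


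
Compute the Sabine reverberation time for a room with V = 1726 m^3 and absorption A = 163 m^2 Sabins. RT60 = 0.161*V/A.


RT60 = 0.161 * 1726 / 163 = 1.7048 s


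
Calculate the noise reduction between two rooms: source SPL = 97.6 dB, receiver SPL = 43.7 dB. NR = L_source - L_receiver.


NR = L_source - L_receiver (difference between source and receiving room levels)
NR = 97.6 - 43.7 = 53.9 dB


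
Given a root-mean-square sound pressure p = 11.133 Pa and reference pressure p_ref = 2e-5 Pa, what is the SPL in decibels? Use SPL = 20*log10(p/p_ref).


p / p_ref = 11.133 / 2e-5 = 556650
SPL = 20 * log10(556650) = 114.91 dB


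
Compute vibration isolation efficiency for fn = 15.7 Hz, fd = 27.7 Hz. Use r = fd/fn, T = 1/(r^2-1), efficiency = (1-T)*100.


r = 27.7 / 15.7 = 1.76433
r^2 - 1 = 1.76433^2 - 1 = 2.11286
T = 1/2.11286 = 0.473292
Efficiency = (1 - 0.473292)*100 = 52.671 %


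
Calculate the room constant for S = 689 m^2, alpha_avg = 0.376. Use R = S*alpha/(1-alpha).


R = 689 * 0.376 / (1 - 0.376) = 415.17 m^2


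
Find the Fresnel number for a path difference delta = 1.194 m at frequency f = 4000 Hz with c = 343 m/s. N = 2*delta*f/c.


N = 2*delta*f/c = 2*delta/lambda, where lambda = c/f
lambda = 343 / 4000 = 0.08575 m
N = 2 * 1.194 / 0.08575 = 27.848


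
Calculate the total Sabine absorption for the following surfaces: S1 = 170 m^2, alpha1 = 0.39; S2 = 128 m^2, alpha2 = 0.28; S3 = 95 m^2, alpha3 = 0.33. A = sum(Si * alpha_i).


170 * 0.39 = 66.3
128 * 0.28 = 35.84
95 * 0.33 = 31.35
A_total = 66.3 + 35.84 + 31.35 = 133.49 m^2


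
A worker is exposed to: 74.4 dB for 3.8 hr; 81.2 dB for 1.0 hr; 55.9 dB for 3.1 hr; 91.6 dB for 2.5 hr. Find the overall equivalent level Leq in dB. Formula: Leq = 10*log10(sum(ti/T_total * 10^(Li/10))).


T_total = 3.8 + 1.0 + 3.1 + 2.5 = 10.4 hr
(3.8/10.4) * 10^(74.4/10) = 1.00635e+07
(1.0/10.4) * 10^(81.2/10) = 1.26755e+07
(3.1/10.4) * 10^(55.9/10) = 115965
(2.5/10.4) * 10^(91.6/10) = 3.47461e+08
Sum = 1.00635e+07 + 1.26755e+07 + 115965 + 3.47461e+08 = 3.70316e+08
Leq = 10*log10(3.70316e+08) = 85.686 dB


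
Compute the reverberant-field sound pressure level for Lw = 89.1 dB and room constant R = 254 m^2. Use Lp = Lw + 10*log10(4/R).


4/R = 4/254 = 0.015748
Lp = 89.1 + 10*log10(0.015748) = 71.072 dB


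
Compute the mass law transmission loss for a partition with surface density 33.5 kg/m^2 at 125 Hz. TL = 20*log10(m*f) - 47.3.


m * f = 33.5 * 125 = 4187.5
20*log10(4187.5) = 72.4391 dB
TL = 72.4391 - 47.3 = 25.139 dB


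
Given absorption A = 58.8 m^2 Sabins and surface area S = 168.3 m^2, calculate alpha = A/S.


Absorption coefficient = absorbed power / incident power
alpha = A / S = 58.8 / 168.3 = 0.34938


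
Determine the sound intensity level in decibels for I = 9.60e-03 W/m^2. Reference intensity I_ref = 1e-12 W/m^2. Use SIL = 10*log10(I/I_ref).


I / I_ref = 9.60e-03 / 1e-12 = 9.6e+09
SIL = 10 * log10(9.6e+09) = 99.823 dB


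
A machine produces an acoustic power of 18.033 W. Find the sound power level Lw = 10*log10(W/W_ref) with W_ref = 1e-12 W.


W / W_ref = 18.033 / 1e-12 = 1.8033e+13
Lw = 10 * log10(1.8033e+13) = 132.56 dB


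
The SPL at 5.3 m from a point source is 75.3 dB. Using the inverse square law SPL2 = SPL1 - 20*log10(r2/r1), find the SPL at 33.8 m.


r2/r1 = 33.8/5.3 = 6.37736
Correction = 20*log10(6.37736) = 16.0928 dB
SPL2 = 75.3 - 16.0928 = 59.207 dB


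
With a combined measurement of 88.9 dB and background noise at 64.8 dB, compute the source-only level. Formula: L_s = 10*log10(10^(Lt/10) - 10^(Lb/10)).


10^(88.9/10) = 7.76247e+08
10^(64.8/10) = 3.01995e+06
Difference = 7.76247e+08 - 3.01995e+06 = 7.73227e+08
L_source = 10*log10(7.73227e+08) = 88.883 dB


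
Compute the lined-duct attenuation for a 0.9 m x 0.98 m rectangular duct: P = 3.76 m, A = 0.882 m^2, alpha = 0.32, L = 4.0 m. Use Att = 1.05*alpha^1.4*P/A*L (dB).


alpha^1.4 = 0.32^1.4 = 0.202866
Attenuation rate = 1.05 * alpha^1.4 * P / A
= 1.05 * 0.202866 * 3.76 / 0.882 = 0.908067 dB/m
Total Att = 0.908067 * 4.0 = 3.6323 dB


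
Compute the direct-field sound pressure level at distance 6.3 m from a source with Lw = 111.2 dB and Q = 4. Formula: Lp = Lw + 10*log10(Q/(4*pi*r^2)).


4*pi*r^2 = 4*pi*6.3^2 = 498.759 m^2
Q / (4*pi*r^2) = 4 / 498.759 = 0.00801991
Lp = 111.2 + 10*log10(0.00801991) = 90.242 dB


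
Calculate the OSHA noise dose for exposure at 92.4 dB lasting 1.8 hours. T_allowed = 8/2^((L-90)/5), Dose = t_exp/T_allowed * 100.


T_allowed = 8 / 2^((92.4 - 90)/5) = 5.73582 hr
Dose = 1.8 / 5.73582 * 100 = 31.382 %


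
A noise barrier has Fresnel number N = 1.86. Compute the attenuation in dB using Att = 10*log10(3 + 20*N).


3 + 20*N = 3 + 20*1.86 = 40.2
Att = 10*log10(40.2) = 16.042 dB


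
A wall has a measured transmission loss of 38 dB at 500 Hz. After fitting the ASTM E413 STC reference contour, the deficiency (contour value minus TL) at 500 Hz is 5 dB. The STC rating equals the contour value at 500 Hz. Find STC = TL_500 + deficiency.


By ASTM E413, STC = value of the fitted reference contour at 500 Hz.
Contour value at 500 Hz = TL_500 + deficiency = 38 + 5 = 43
STC = 43


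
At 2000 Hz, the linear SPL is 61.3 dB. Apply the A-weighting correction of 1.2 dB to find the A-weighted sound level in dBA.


A-weighting table: 2000 Hz -> 1.2 dB correction
SPL_A = SPL + correction = 61.3 + (1.2) = 62.5 dBA


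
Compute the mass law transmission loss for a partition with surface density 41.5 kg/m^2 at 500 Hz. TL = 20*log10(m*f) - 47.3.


m * f = 41.5 * 500 = 20750
20*log10(20750) = 86.3404 dB
TL = 86.3404 - 47.3 = 39.04 dB


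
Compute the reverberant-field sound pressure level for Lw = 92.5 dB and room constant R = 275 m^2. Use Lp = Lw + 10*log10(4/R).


4/R = 4/275 = 0.0145455
Lp = 92.5 + 10*log10(0.0145455) = 74.127 dB


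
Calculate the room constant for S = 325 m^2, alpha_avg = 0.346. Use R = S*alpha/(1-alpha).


R = 325 * 0.346 / (1 - 0.346) = 171.94 m^2


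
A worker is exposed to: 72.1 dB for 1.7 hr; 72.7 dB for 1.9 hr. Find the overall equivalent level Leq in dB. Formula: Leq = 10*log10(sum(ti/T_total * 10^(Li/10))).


T_total = 1.7 + 1.9 = 3.6 hr
(1.7/3.6) * 10^(72.1/10) = 7.65855e+06
(1.9/3.6) * 10^(72.7/10) = 9.82768e+06
Sum = 7.65855e+06 + 9.82768e+06 = 1.74862e+07
Leq = 10*log10(1.74862e+07) = 72.427 dB


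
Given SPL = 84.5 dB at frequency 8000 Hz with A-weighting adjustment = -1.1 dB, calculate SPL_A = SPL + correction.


A-weighting table: 8000 Hz -> -1.1 dB correction
SPL_A = SPL + correction = 84.5 + (-1.1) = 83.4 dBA


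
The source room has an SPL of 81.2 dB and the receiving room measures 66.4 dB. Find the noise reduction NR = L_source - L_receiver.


NR = L_source - L_receiver (difference between source and receiving room levels)
NR = 81.2 - 66.4 = 14.8 dB


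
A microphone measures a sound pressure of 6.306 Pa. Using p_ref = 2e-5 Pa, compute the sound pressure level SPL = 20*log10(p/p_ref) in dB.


p / p_ref = 6.306 / 2e-5 = 315300
SPL = 20 * log10(315300) = 109.97 dB


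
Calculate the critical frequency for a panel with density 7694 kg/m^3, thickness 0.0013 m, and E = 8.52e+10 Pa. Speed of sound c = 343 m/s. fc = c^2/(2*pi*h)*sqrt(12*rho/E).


12*rho/E = 12*7694/8.52e+10 = 1.08366e-06
sqrt(12*rho/E) = sqrt(1.08366e-06) = 0.00104099
c^2/(2*pi*h) = 343^2/(2*pi*0.0013) = 1.44034e+07
fc = 1.44034e+07 * 0.00104099 = 14994 Hz


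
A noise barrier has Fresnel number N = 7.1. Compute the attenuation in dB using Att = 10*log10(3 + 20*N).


3 + 20*N = 3 + 20*7.1 = 145
Att = 10*log10(145) = 21.614 dB


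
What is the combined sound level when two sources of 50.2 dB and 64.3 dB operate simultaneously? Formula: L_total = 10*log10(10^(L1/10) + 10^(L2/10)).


10^(50.2/10) = 104713
10^(64.3/10) = 2.69153e+06
Sum = 104713 + 2.69153e+06 = 2.79624e+06
L_total = 10*log10(2.79624e+06) = 64.466 dB


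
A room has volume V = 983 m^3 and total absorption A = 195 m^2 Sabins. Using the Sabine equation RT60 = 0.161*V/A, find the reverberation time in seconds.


RT60 = 0.161 * 983 / 195 = 0.81161 s


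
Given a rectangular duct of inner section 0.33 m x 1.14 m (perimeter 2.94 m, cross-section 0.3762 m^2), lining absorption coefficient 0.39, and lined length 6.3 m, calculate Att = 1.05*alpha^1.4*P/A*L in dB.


alpha^1.4 = 0.39^1.4 = 0.267603
Attenuation rate = 1.05 * alpha^1.4 * P / A
= 1.05 * 0.267603 * 2.94 / 0.3762 = 2.19588 dB/m
Total Att = 2.19588 * 6.3 = 13.834 dB


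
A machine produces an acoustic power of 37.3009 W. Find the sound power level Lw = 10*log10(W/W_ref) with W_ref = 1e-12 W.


W / W_ref = 37.3009 / 1e-12 = 3.73009e+13
Lw = 10 * log10(3.73009e+13) = 135.72 dB


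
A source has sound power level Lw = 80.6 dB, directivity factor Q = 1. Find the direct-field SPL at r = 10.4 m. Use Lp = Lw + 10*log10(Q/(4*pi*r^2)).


4*pi*r^2 = 4*pi*10.4^2 = 1359.18 m^2
Q / (4*pi*r^2) = 1 / 1359.18 = 0.000735738
Lp = 80.6 + 10*log10(0.000735738) = 49.267 dB


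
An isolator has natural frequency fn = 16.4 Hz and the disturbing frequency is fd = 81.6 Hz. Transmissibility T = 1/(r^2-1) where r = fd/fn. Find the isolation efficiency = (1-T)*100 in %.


r = 81.6 / 16.4 = 4.97561
r^2 - 1 = 4.97561^2 - 1 = 23.7567
T = 1/23.7567 = 0.0420934
Efficiency = (1 - 0.0420934)*100 = 95.791 %


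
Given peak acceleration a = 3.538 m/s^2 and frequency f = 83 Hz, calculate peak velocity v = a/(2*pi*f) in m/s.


omega = 2*pi*f = 2*pi*83 = 521.504 rad/s
v = a / omega = 3.538 / 521.504 = 0.0067842 m/s


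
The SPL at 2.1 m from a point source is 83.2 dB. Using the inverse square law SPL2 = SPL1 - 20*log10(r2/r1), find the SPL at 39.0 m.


r2/r1 = 39.0/2.1 = 18.5714
Correction = 20*log10(18.5714) = 25.3769 dB
SPL2 = 83.2 - 25.3769 = 57.823 dB


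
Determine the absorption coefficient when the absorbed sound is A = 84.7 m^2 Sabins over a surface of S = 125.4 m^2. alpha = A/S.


Absorption coefficient = absorbed power / incident power
alpha = A / S = 84.7 / 125.4 = 0.67544


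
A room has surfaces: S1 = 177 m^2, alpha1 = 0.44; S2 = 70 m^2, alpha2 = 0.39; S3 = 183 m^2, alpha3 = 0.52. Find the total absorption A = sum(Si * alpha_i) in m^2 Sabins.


177 * 0.44 = 77.88
70 * 0.39 = 27.3
183 * 0.52 = 95.16
A_total = 77.88 + 27.3 + 95.16 = 200.34 m^2


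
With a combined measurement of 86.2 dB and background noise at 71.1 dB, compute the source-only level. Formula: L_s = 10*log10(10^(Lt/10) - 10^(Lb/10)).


10^(86.2/10) = 4.16869e+08
10^(71.1/10) = 1.28825e+07
Difference = 4.16869e+08 - 1.28825e+07 = 4.03986e+08
L_source = 10*log10(4.03986e+08) = 86.064 dB


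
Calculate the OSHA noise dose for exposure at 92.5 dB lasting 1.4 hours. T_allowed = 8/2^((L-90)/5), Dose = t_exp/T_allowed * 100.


T_allowed = 8 / 2^((92.5 - 90)/5) = 5.65685 hr
Dose = 1.4 / 5.65685 * 100 = 24.749 %


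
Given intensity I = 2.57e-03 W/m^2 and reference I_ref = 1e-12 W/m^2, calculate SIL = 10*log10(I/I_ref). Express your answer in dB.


I / I_ref = 2.57e-03 / 1e-12 = 2.57e+09
SIL = 10 * log10(2.57e+09) = 94.099 dB


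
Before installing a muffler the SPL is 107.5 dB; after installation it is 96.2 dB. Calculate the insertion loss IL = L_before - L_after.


Insertion loss = SPL without muffler - SPL with muffler
IL = 107.5 - 96.2 = 11.3 dB


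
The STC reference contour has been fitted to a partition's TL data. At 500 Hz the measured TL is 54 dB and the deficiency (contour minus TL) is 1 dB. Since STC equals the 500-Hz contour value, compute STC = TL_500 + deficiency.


By ASTM E413, STC = value of the fitted reference contour at 500 Hz.
Contour value at 500 Hz = TL_500 + deficiency = 54 + 1 = 55
STC = 55


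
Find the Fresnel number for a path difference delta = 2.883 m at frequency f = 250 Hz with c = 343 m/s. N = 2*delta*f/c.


N = 2*delta*f/c = 2*delta/lambda, where lambda = c/f
lambda = 343 / 250 = 1.372 m
N = 2 * 2.883 / 1.372 = 4.2026


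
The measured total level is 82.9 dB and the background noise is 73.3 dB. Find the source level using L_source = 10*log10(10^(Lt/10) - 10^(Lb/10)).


10^(82.9/10) = 1.94984e+08
10^(73.3/10) = 2.13796e+07
Difference = 1.94984e+08 - 2.13796e+07 = 1.73604e+08
L_source = 10*log10(1.73604e+08) = 82.396 dB


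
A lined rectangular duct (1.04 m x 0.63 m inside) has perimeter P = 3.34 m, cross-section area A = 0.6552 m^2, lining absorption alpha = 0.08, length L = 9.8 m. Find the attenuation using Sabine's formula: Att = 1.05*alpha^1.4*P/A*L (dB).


alpha^1.4 = 0.08^1.4 = 0.029129
Attenuation rate = 1.05 * alpha^1.4 * P / A
= 1.05 * 0.029129 * 3.34 / 0.6552 = 0.155915 dB/m
Total Att = 0.155915 * 9.8 = 1.528 dB


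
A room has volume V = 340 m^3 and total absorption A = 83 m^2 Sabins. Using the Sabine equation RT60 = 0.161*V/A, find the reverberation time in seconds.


RT60 = 0.161 * 340 / 83 = 0.65952 s


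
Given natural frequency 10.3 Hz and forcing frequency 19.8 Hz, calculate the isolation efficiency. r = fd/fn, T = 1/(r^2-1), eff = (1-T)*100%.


r = 19.8 / 10.3 = 1.92233
r^2 - 1 = 1.92233^2 - 1 = 2.69535
T = 1/2.69535 = 0.371009
Efficiency = (1 - 0.371009)*100 = 62.899 %


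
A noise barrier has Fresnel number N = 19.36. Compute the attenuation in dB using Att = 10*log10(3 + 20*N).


3 + 20*N = 3 + 20*19.36 = 390.2
Att = 10*log10(390.2) = 25.913 dB


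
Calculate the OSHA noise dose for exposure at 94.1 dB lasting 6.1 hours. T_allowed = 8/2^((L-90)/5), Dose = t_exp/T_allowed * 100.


T_allowed = 8 / 2^((94.1 - 90)/5) = 4.53154 hr
Dose = 6.1 / 4.53154 * 100 = 134.61 %


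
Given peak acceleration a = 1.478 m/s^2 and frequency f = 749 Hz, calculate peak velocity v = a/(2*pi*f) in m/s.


omega = 2*pi*f = 2*pi*749 = 4706.11 rad/s
v = a / omega = 1.478 / 4706.11 = 0.00031406 m/s


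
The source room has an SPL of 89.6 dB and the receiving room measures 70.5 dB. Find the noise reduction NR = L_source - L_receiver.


NR = L_source - L_receiver (difference between source and receiving room levels)
NR = 89.6 - 70.5 = 19.1 dB


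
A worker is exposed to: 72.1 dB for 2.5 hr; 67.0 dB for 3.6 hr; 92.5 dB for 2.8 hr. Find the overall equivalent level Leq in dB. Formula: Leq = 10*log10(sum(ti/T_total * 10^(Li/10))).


T_total = 2.5 + 3.6 + 2.8 = 8.9 hr
(2.5/8.9) * 10^(72.1/10) = 4.55565e+06
(3.6/8.9) * 10^(67.0/10) = 2.02727e+06
(2.8/8.9) * 10^(92.5/10) = 5.59459e+08
Sum = 4.55565e+06 + 2.02727e+06 + 5.59459e+08 = 5.66042e+08
Leq = 10*log10(5.66042e+08) = 87.528 dB


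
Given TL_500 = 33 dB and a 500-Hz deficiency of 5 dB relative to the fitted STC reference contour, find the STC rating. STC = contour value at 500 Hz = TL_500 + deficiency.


By ASTM E413, STC = value of the fitted reference contour at 500 Hz.
Contour value at 500 Hz = TL_500 + deficiency = 33 + 5 = 38
STC = 38


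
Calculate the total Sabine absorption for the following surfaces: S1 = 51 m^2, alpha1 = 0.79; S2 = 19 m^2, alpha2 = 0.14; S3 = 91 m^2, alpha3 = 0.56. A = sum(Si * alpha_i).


51 * 0.79 = 40.29
19 * 0.14 = 2.66
91 * 0.56 = 50.96
A_total = 40.29 + 2.66 + 50.96 = 93.91 m^2


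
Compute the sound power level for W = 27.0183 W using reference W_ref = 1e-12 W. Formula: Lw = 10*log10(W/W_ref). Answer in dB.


W / W_ref = 27.0183 / 1e-12 = 2.70183e+13
Lw = 10 * log10(2.70183e+13) = 134.32 dB


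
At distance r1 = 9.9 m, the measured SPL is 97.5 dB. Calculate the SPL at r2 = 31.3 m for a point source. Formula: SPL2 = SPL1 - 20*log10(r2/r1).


r2/r1 = 31.3/9.9 = 3.16162
Correction = 20*log10(3.16162) = 9.99819 dB
SPL2 = 97.5 - 9.99819 = 87.502 dB


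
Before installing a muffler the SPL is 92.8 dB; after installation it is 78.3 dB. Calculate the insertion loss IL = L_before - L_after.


Insertion loss = SPL without muffler - SPL with muffler
IL = 92.8 - 78.3 = 14.5 dB


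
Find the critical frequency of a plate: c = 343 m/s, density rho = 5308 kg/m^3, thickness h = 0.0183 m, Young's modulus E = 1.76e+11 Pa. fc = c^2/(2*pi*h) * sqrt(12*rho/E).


12*rho/E = 12*5308/1.76e+11 = 3.61909e-07
sqrt(12*rho/E) = sqrt(3.61909e-07) = 0.000601589
c^2/(2*pi*h) = 343^2/(2*pi*0.0183) = 1.02319e+06
fc = 1.02319e+06 * 0.000601589 = 615.54 Hz


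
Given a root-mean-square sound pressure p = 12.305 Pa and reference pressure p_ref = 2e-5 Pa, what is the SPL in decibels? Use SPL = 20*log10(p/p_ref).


p / p_ref = 12.305 / 2e-5 = 615250
SPL = 20 * log10(615250) = 115.78 dB


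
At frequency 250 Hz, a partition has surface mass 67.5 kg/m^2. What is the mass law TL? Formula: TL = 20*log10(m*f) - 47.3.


m * f = 67.5 * 250 = 16875
20*log10(16875) = 84.5449 dB
TL = 84.5449 - 47.3 = 37.245 dB


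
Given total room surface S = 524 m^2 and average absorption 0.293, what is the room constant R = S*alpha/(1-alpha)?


R = 524 * 0.293 / (1 - 0.293) = 217.16 m^2


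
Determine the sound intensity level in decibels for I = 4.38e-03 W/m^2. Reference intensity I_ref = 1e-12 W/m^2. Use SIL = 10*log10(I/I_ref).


I / I_ref = 4.38e-03 / 1e-12 = 4.38e+09
SIL = 10 * log10(4.38e+09) = 96.415 dB


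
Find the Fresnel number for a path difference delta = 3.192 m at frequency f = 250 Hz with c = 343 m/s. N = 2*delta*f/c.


N = 2*delta*f/c = 2*delta/lambda, where lambda = c/f
lambda = 343 / 250 = 1.372 m
N = 2 * 3.192 / 1.372 = 4.6531


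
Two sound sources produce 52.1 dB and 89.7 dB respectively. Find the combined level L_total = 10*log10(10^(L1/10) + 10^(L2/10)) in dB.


10^(52.1/10) = 162181
10^(89.7/10) = 9.33254e+08
Sum = 162181 + 9.33254e+08 = 9.33416e+08
L_total = 10*log10(9.33416e+08) = 89.701 dB


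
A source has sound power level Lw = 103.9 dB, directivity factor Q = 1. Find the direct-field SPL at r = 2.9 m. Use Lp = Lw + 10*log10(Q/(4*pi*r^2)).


4*pi*r^2 = 4*pi*2.9^2 = 105.683 m^2
Q / (4*pi*r^2) = 1 / 105.683 = 0.00946226
Lp = 103.9 + 10*log10(0.00946226) = 83.66 dB


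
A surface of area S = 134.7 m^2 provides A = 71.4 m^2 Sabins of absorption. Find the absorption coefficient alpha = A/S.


Absorption coefficient = absorbed power / incident power
alpha = A / S = 71.4 / 134.7 = 0.53007


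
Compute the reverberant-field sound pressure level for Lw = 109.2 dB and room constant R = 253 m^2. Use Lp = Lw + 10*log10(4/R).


4/R = 4/253 = 0.0158103
Lp = 109.2 + 10*log10(0.0158103) = 91.189 dB


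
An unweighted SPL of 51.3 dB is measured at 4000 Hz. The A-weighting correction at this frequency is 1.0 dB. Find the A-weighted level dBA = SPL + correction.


A-weighting table: 4000 Hz -> 1.0 dB correction
SPL_A = SPL + correction = 51.3 + (1.0) = 52.3 dBA


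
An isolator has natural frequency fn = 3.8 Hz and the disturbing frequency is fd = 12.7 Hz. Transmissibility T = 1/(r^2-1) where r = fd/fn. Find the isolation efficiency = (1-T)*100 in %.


r = 12.7 / 3.8 = 3.34211
r^2 - 1 = 3.34211^2 - 1 = 10.1697
T = 1/10.1697 = 0.0983313
Efficiency = (1 - 0.0983313)*100 = 90.167 %


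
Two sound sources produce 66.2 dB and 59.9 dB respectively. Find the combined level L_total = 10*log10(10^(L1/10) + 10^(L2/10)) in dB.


10^(66.2/10) = 4.16869e+06
10^(59.9/10) = 977237
Sum = 4.16869e+06 + 977237 = 5.14593e+06
L_total = 10*log10(5.14593e+06) = 67.115 dB


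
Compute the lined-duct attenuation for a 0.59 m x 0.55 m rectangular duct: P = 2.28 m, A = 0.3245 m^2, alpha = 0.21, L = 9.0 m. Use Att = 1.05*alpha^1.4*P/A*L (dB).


alpha^1.4 = 0.21^1.4 = 0.112488
Attenuation rate = 1.05 * alpha^1.4 * P / A
= 1.05 * 0.112488 * 2.28 / 0.3245 = 0.829881 dB/m
Total Att = 0.829881 * 9.0 = 7.4689 dB


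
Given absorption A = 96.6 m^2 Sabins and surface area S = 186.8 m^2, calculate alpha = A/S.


Absorption coefficient = absorbed power / incident power
alpha = A / S = 96.6 / 186.8 = 0.51713


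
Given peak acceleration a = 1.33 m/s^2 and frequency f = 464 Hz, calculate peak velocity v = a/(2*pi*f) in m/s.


omega = 2*pi*f = 2*pi*464 = 2915.4 rad/s
v = a / omega = 1.33 / 2915.4 = 0.0004562 m/s


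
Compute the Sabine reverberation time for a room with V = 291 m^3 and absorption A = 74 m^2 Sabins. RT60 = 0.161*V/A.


RT60 = 0.161 * 291 / 74 = 0.63312 s


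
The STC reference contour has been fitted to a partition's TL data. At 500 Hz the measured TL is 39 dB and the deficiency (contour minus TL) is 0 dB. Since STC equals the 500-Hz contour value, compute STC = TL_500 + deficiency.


By ASTM E413, STC = value of the fitted reference contour at 500 Hz.
Contour value at 500 Hz = TL_500 + deficiency = 39 + 0 = 39
STC = 39


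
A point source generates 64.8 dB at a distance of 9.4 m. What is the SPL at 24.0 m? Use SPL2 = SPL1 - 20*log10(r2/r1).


r2/r1 = 24.0/9.4 = 2.55319
Correction = 20*log10(2.55319) = 8.14166 dB
SPL2 = 64.8 - 8.14166 = 56.658 dB


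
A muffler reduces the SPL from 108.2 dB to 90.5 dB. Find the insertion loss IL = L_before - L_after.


Insertion loss = SPL without muffler - SPL with muffler
IL = 108.2 - 90.5 = 17.7 dB


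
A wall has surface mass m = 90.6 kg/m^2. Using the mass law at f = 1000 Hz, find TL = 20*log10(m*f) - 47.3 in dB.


m * f = 90.6 * 1000 = 90600
20*log10(90600) = 99.1426 dB
TL = 99.1426 - 47.3 = 51.843 dB


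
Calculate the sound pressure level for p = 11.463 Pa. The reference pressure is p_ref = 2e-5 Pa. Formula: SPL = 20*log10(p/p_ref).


p / p_ref = 11.463 / 2e-5 = 573150
SPL = 20 * log10(573150) = 115.17 dB


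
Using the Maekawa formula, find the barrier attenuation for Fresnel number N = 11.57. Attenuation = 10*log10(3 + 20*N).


3 + 20*N = 3 + 20*11.57 = 234.4
Att = 10*log10(234.4) = 23.7 dB


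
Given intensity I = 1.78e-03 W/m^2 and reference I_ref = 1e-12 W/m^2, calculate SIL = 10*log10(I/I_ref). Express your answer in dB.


I / I_ref = 1.78e-03 / 1e-12 = 1.78e+09
SIL = 10 * log10(1.78e+09) = 92.504 dB


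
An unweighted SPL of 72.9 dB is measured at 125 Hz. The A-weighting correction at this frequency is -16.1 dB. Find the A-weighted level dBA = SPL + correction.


A-weighting table: 125 Hz -> -16.1 dB correction
SPL_A = SPL + correction = 72.9 + (-16.1) = 56.8 dBA


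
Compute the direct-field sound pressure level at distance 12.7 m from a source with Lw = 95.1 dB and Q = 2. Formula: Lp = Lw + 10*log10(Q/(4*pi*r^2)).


4*pi*r^2 = 4*pi*12.7^2 = 2026.83 m^2
Q / (4*pi*r^2) = 2 / 2026.83 = 0.000986763
Lp = 95.1 + 10*log10(0.000986763) = 65.042 dB


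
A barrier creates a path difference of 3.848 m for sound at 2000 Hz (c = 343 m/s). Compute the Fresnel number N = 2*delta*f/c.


N = 2*delta*f/c = 2*delta/lambda, where lambda = c/f
lambda = 343 / 2000 = 0.1715 m
N = 2 * 3.848 / 0.1715 = 44.875


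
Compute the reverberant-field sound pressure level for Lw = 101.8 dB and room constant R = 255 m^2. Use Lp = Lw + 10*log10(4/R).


4/R = 4/255 = 0.0156863
Lp = 101.8 + 10*log10(0.0156863) = 83.755 dB


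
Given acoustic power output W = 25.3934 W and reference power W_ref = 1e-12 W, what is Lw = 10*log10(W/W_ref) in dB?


W / W_ref = 25.3934 / 1e-12 = 2.53934e+13
Lw = 10 * log10(2.53934e+13) = 134.05 dB


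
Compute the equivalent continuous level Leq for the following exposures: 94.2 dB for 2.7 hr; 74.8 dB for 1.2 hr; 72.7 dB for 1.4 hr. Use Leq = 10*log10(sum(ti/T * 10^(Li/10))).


T_total = 2.7 + 1.2 + 1.4 = 5.3 hr
(2.7/5.3) * 10^(94.2/10) = 1.33995e+09
(1.2/5.3) * 10^(74.8/10) = 6.83763e+06
(1.4/5.3) * 10^(72.7/10) = 4.91872e+06
Sum = 1.33995e+09 + 6.83763e+06 + 4.91872e+06 = 1.35171e+09
Leq = 10*log10(1.35171e+09) = 91.309 dB


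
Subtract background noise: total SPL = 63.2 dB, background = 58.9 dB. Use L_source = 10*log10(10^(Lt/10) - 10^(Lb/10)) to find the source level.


10^(63.2/10) = 2.0893e+06
10^(58.9/10) = 776247
Difference = 2.0893e+06 - 776247 = 1.31305e+06
L_source = 10*log10(1.31305e+06) = 61.183 dB


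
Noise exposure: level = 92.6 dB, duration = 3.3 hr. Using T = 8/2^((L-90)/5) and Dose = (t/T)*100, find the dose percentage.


T_allowed = 8 / 2^((92.6 - 90)/5) = 5.57897 hr
Dose = 3.3 / 5.57897 * 100 = 59.151 %


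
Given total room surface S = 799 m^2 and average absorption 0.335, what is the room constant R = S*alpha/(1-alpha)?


R = 799 * 0.335 / (1 - 0.335) = 402.5 m^2


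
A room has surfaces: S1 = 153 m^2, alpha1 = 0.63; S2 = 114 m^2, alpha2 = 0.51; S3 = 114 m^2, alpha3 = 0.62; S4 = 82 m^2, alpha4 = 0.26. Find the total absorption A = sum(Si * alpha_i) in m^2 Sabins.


153 * 0.63 = 96.39
114 * 0.51 = 58.14
114 * 0.62 = 70.68
82 * 0.26 = 21.32
A_total = 96.39 + 58.14 + 70.68 + 21.32 = 246.53 m^2


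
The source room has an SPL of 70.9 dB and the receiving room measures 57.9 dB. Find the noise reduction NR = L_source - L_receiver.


NR = L_source - L_receiver (difference between source and receiving room levels)
NR = 70.9 - 57.9 = 13 dB


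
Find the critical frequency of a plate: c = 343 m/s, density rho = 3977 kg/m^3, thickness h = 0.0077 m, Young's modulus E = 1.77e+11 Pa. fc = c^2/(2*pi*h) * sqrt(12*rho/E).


12*rho/E = 12*3977/1.77e+11 = 2.69627e-07
sqrt(12*rho/E) = sqrt(2.69627e-07) = 0.000519256
c^2/(2*pi*h) = 343^2/(2*pi*0.0077) = 2.43174e+06
fc = 2.43174e+06 * 0.000519256 = 1262.7 Hz


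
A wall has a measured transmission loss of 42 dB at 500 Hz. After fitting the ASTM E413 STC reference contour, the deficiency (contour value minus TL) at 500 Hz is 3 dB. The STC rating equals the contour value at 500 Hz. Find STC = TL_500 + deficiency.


By ASTM E413, STC = value of the fitted reference contour at 500 Hz.
Contour value at 500 Hz = TL_500 + deficiency = 42 + 3 = 45
STC = 45


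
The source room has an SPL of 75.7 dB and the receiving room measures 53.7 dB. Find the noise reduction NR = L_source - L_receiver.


NR = L_source - L_receiver (difference between source and receiving room levels)
NR = 75.7 - 53.7 = 22 dB


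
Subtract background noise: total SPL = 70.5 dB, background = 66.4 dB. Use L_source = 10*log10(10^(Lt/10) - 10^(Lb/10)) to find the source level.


10^(70.5/10) = 1.12202e+07
10^(66.4/10) = 4.36516e+06
Difference = 1.12202e+07 - 4.36516e+06 = 6.85504e+06
L_source = 10*log10(6.85504e+06) = 68.36 dB


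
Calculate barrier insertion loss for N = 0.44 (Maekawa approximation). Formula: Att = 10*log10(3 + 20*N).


3 + 20*N = 3 + 20*0.44 = 11.8
Att = 10*log10(11.8) = 10.719 dB


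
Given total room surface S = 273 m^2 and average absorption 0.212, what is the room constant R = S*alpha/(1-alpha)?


R = 273 * 0.212 / (1 - 0.212) = 73.447 m^2


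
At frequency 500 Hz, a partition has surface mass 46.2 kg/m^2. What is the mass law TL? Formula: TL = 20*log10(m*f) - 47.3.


m * f = 46.2 * 500 = 23100
20*log10(23100) = 87.2722 dB
TL = 87.2722 - 47.3 = 39.972 dB


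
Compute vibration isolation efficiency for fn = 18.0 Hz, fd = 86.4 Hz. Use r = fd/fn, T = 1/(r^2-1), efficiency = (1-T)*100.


r = 86.4 / 18.0 = 4.8
r^2 - 1 = 4.8^2 - 1 = 22.04
T = 1/22.04 = 0.0453721
Efficiency = (1 - 0.0453721)*100 = 95.463 %


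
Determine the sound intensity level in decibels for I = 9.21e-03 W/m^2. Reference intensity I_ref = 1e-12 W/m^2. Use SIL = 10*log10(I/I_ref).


I / I_ref = 9.21e-03 / 1e-12 = 9.21e+09
SIL = 10 * log10(9.21e+09) = 99.643 dB


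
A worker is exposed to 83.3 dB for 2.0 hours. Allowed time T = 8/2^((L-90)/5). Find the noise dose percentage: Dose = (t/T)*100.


T_allowed = 8 / 2^((83.3 - 90)/5) = 20.2521 hr
Dose = 2.0 / 20.2521 * 100 = 9.8755 %


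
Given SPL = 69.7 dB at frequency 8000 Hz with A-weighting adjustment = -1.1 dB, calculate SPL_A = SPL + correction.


A-weighting table: 8000 Hz -> -1.1 dB correction
SPL_A = SPL + correction = 69.7 + (-1.1) = 68.6 dBA


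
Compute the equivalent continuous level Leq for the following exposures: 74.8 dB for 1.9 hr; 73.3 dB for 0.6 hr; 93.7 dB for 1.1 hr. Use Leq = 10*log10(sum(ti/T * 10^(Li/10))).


T_total = 1.9 + 0.6 + 1.1 = 3.6 hr
(1.9/3.6) * 10^(74.8/10) = 1.59386e+07
(0.6/3.6) * 10^(73.3/10) = 3.56327e+06
(1.1/3.6) * 10^(93.7/10) = 7.16292e+08
Sum = 1.59386e+07 + 3.56327e+06 + 7.16292e+08 = 7.35794e+08
Leq = 10*log10(7.35794e+08) = 88.668 dB


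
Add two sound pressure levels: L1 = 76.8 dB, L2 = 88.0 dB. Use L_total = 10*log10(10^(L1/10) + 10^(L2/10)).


10^(76.8/10) = 4.7863e+07
10^(88.0/10) = 6.30957e+08
Sum = 4.7863e+07 + 6.30957e+08 = 6.7882e+08
L_total = 10*log10(6.7882e+08) = 88.318 dB


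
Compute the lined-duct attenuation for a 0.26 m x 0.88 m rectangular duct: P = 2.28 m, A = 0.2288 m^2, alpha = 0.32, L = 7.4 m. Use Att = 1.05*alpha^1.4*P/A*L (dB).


alpha^1.4 = 0.32^1.4 = 0.202866
Attenuation rate = 1.05 * alpha^1.4 * P / A
= 1.05 * 0.202866 * 2.28 / 0.2288 = 2.12265 dB/m
Total Att = 2.12265 * 7.4 = 15.708 dB


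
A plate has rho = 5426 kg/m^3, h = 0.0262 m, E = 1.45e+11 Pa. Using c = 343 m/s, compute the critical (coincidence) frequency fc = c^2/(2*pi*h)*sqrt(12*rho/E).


12*rho/E = 12*5426/1.45e+11 = 4.49048e-07
sqrt(12*rho/E) = sqrt(4.49048e-07) = 0.00067011
c^2/(2*pi*h) = 343^2/(2*pi*0.0262) = 714673
fc = 714673 * 0.00067011 = 478.91 Hz


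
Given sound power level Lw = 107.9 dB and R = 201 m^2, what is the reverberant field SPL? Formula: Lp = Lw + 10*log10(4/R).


4/R = 4/201 = 0.0199005
Lp = 107.9 + 10*log10(0.0199005) = 90.889 dB


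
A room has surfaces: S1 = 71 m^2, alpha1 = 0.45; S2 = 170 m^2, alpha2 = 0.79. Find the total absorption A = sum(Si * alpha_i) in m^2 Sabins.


71 * 0.45 = 31.95
170 * 0.79 = 134.3
A_total = 31.95 + 134.3 = 166.25 m^2


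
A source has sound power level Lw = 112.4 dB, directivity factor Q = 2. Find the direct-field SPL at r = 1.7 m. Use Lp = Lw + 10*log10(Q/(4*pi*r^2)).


4*pi*r^2 = 4*pi*1.7^2 = 36.3168 m^2
Q / (4*pi*r^2) = 2 / 36.3168 = 0.0550709
Lp = 112.4 + 10*log10(0.0550709) = 99.809 dB


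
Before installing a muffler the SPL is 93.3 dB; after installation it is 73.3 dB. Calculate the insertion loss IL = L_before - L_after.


Insertion loss = SPL without muffler - SPL with muffler
IL = 93.3 - 73.3 = 20 dB


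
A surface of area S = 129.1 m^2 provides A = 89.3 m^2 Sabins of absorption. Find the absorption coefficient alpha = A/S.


Absorption coefficient = absorbed power / incident power
alpha = A / S = 89.3 / 129.1 = 0.69171


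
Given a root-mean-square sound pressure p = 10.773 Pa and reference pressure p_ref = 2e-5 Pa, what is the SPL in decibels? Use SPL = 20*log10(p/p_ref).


p / p_ref = 10.773 / 2e-5 = 538650
SPL = 20 * log10(538650) = 114.63 dB


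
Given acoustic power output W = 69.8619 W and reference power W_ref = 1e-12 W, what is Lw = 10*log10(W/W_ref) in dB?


W / W_ref = 69.8619 / 1e-12 = 6.98619e+13
Lw = 10 * log10(6.98619e+13) = 138.44 dB


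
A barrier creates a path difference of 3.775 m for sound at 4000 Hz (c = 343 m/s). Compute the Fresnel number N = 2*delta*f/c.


N = 2*delta*f/c = 2*delta/lambda, where lambda = c/f
lambda = 343 / 4000 = 0.08575 m
N = 2 * 3.775 / 0.08575 = 88.047


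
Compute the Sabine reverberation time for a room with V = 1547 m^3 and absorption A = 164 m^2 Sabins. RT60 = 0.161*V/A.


RT60 = 0.161 * 1547 / 164 = 1.5187 s


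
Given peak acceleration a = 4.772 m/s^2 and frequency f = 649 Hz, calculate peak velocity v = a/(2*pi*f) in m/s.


omega = 2*pi*f = 2*pi*649 = 4077.79 rad/s
v = a / omega = 4.772 / 4077.79 = 0.0011702 m/s


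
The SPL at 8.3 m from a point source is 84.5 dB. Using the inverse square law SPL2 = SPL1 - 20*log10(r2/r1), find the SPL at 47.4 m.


r2/r1 = 47.4/8.3 = 5.71084
Correction = 20*log10(5.71084) = 15.134 dB
SPL2 = 84.5 - 15.134 = 69.366 dB


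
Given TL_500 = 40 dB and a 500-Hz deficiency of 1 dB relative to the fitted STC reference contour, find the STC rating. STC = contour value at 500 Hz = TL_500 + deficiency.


By ASTM E413, STC = value of the fitted reference contour at 500 Hz.
Contour value at 500 Hz = TL_500 + deficiency = 40 + 1 = 41
STC = 41


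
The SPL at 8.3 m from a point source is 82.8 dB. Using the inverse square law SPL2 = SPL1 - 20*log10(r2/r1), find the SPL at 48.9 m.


r2/r1 = 48.9/8.3 = 5.89157
Correction = 20*log10(5.89157) = 15.4046 dB
SPL2 = 82.8 - 15.4046 = 67.395 dB


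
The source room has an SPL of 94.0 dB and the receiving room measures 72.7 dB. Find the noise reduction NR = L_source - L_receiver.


NR = L_source - L_receiver (difference between source and receiving room levels)
NR = 94.0 - 72.7 = 21.3 dB


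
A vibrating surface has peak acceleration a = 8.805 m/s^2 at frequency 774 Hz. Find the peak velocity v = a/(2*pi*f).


omega = 2*pi*f = 2*pi*774 = 4863.19 rad/s
v = a / omega = 8.805 / 4863.19 = 0.0018105 m/s


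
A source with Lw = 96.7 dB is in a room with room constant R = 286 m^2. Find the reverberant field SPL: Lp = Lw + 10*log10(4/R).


4/R = 4/286 = 0.013986
Lp = 96.7 + 10*log10(0.013986) = 78.157 dB


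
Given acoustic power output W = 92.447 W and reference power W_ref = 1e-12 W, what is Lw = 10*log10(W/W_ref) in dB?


W / W_ref = 92.447 / 1e-12 = 9.2447e+13
Lw = 10 * log10(9.2447e+13) = 139.66 dB


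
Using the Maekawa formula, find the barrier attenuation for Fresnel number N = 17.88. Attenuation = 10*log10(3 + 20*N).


3 + 20*N = 3 + 20*17.88 = 360.6
Att = 10*log10(360.6) = 25.57 dB


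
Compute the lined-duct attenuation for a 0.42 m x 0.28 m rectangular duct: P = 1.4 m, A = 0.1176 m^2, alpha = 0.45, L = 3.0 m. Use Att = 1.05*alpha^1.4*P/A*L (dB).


alpha^1.4 = 0.45^1.4 = 0.326962
Attenuation rate = 1.05 * alpha^1.4 * P / A
= 1.05 * 0.326962 * 1.4 / 0.1176 = 4.08702 dB/m
Total Att = 4.08702 * 3.0 = 12.261 dB


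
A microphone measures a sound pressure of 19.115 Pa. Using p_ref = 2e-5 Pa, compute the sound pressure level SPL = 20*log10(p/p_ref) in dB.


p / p_ref = 19.115 / 2e-5 = 955750
SPL = 20 * log10(955750) = 119.61 dB


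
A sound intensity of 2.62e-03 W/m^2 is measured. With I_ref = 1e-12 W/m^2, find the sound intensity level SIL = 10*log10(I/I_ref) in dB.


I / I_ref = 2.62e-03 / 1e-12 = 2.62e+09
SIL = 10 * log10(2.62e+09) = 94.183 dB


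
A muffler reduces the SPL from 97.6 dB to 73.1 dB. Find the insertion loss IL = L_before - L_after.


Insertion loss = SPL without muffler - SPL with muffler
IL = 97.6 - 73.1 = 24.5 dB


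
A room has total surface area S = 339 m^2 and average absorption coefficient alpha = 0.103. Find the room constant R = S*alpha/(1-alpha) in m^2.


R = 339 * 0.103 / (1 - 0.103) = 38.926 m^2


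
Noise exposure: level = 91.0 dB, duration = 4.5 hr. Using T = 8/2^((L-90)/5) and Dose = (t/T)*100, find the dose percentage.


T_allowed = 8 / 2^((91.0 - 90)/5) = 6.9644 hr
Dose = 4.5 / 6.9644 * 100 = 64.614 %


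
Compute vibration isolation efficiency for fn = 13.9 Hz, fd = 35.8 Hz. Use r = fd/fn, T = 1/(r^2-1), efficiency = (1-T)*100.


r = 35.8 / 13.9 = 2.57554
r^2 - 1 = 2.57554^2 - 1 = 5.63341
T = 1/5.63341 = 0.177512
Efficiency = (1 - 0.177512)*100 = 82.249 %


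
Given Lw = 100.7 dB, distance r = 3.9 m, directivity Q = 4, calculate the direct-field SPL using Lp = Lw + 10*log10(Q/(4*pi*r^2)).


4*pi*r^2 = 4*pi*3.9^2 = 191.134 m^2
Q / (4*pi*r^2) = 4 / 191.134 = 0.0209277
Lp = 100.7 + 10*log10(0.0209277) = 83.907 dB


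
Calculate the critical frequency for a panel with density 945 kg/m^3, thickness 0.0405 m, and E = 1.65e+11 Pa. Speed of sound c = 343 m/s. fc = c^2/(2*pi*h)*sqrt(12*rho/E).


12*rho/E = 12*945/1.65e+11 = 6.87273e-08
sqrt(12*rho/E) = sqrt(6.87273e-08) = 0.000262159
c^2/(2*pi*h) = 343^2/(2*pi*0.0405) = 462331
fc = 462331 * 0.000262159 = 121.2 Hz


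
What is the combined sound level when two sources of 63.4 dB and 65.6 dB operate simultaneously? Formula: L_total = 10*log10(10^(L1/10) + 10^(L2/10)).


10^(63.4/10) = 2.18776e+06
10^(65.6/10) = 3.63078e+06
Sum = 2.18776e+06 + 3.63078e+06 = 5.81854e+06
L_total = 10*log10(5.81854e+06) = 67.648 dB


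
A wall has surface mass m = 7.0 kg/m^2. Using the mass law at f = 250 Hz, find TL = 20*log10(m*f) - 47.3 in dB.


m * f = 7.0 * 250 = 1750
20*log10(1750) = 64.8608 dB
TL = 64.8608 - 47.3 = 17.561 dB


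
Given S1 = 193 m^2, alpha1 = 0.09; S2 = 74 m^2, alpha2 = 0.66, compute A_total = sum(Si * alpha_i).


193 * 0.09 = 17.37
74 * 0.66 = 48.84
A_total = 17.37 + 48.84 = 66.21 m^2


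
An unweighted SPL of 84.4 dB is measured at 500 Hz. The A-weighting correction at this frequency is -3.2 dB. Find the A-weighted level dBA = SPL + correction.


A-weighting table: 500 Hz -> -3.2 dB correction
SPL_A = SPL + correction = 84.4 + (-3.2) = 81.2 dBA


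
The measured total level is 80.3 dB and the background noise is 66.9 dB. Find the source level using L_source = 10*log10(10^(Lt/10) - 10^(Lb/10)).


10^(80.3/10) = 1.07152e+08
10^(66.9/10) = 4.89779e+06
Difference = 1.07152e+08 - 4.89779e+06 = 1.02254e+08
L_source = 10*log10(1.02254e+08) = 80.097 dB


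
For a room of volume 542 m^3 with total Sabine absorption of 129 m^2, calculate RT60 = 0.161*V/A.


RT60 = 0.161 * 542 / 129 = 0.67645 s


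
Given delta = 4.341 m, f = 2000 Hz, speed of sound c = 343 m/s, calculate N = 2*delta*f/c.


N = 2*delta*f/c = 2*delta/lambda, where lambda = c/f
lambda = 343 / 2000 = 0.1715 m
N = 2 * 4.341 / 0.1715 = 50.624


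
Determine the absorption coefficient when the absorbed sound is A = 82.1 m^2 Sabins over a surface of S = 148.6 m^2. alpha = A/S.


Absorption coefficient = absorbed power / incident power
alpha = A / S = 82.1 / 148.6 = 0.55249


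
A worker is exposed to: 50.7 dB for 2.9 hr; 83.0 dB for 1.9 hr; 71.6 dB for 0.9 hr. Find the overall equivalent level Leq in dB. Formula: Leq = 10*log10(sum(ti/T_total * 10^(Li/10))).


T_total = 2.9 + 1.9 + 0.9 = 5.7 hr
(2.9/5.7) * 10^(50.7/10) = 59775.5
(1.9/5.7) * 10^(83.0/10) = 6.65087e+07
(0.9/5.7) * 10^(71.6/10) = 2.28227e+06
Sum = 59775.5 + 6.65087e+07 + 2.28227e+06 = 6.88507e+07
Leq = 10*log10(6.88507e+07) = 78.379 dB


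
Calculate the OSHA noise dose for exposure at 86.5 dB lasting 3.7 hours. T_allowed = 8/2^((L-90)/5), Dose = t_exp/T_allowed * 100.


T_allowed = 8 / 2^((86.5 - 90)/5) = 12.996 hr
Dose = 3.7 / 12.996 * 100 = 28.47 %


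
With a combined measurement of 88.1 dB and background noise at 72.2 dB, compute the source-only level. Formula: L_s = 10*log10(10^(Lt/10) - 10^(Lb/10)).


10^(88.1/10) = 6.45654e+08
10^(72.2/10) = 1.65959e+07
Difference = 6.45654e+08 - 1.65959e+07 = 6.29058e+08
L_source = 10*log10(6.29058e+08) = 87.987 dB


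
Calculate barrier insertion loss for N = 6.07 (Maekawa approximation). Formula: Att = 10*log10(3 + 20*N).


3 + 20*N = 3 + 20*6.07 = 124.4
Att = 10*log10(124.4) = 20.948 dB


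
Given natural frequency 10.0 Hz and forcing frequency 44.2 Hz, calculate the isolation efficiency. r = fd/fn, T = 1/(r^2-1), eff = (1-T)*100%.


r = 44.2 / 10.0 = 4.42
r^2 - 1 = 4.42^2 - 1 = 18.5364
T = 1/18.5364 = 0.0539479
Efficiency = (1 - 0.0539479)*100 = 94.605 %
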